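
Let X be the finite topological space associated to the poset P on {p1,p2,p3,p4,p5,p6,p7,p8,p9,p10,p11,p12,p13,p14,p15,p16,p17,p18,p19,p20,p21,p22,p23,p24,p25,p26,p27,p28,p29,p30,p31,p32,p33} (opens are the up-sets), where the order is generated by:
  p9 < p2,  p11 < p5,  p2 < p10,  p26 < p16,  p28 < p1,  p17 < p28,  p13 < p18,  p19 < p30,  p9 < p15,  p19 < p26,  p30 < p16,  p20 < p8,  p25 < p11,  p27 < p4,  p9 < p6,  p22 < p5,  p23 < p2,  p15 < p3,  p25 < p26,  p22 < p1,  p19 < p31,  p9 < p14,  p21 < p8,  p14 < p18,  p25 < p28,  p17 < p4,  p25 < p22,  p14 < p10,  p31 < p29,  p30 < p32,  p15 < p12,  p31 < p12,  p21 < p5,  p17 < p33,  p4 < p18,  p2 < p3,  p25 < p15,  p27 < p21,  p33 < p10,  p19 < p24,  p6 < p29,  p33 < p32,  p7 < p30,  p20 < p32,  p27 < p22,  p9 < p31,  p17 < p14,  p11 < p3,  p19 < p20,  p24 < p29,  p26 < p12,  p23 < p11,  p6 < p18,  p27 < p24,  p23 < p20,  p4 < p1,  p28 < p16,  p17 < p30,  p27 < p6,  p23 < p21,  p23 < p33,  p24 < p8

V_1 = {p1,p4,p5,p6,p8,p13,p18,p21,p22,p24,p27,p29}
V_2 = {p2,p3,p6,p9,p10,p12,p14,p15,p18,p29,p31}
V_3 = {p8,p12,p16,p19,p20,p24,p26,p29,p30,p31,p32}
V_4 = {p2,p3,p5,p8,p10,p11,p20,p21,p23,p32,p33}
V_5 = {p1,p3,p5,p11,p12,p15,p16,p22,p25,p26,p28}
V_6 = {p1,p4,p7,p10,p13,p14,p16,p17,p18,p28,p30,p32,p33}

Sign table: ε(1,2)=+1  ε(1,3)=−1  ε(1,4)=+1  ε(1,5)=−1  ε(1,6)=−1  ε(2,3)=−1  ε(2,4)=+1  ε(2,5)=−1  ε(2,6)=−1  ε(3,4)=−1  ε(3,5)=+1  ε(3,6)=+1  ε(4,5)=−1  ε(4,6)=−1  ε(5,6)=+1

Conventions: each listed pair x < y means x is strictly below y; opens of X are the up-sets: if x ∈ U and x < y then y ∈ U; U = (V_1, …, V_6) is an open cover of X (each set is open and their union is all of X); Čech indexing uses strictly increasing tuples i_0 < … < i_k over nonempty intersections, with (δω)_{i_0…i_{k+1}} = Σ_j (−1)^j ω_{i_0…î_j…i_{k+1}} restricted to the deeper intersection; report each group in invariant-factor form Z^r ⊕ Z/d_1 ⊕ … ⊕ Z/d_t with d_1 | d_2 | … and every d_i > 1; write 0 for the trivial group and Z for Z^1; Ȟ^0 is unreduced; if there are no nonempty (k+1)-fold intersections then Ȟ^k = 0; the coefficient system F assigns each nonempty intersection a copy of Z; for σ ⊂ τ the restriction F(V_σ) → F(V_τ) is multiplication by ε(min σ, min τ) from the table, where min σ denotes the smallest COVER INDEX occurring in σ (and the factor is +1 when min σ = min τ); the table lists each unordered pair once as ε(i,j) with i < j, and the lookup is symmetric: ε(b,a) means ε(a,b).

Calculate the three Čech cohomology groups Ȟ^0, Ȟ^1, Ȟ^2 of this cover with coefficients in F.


nerve of the cover:
  V12={p6,p18,p29} V13={p8,p24,p29} V14={p5,p8,p21} V15={p1,p5,p22} V16={p1,p4,p13,p18} V23={p12,p29,p31} V24={p2,p3,p10} V25={p3,p12,p15} V26={p10,p14,p18} V34={p8,p20,p32} V35={p12,p16,p26} V36={p16,p30,p32} V45={p3,p5,p11} V46={p10,p32,p33} V56={p1,p16,p28}
  V123={p29} V126={p18} V134={p8} V145={p5} V156={p1} V235={p12} V245={p3} V246={p10} V346={p32} V356={p16}
C dims 6,15,10; δ0: rk 5, SNF 1^5; δ1: rk 10, SNF 1^9·2
Ȟ^0 = (6 − 5) − 0 = 1, so Ȟ^0 ≅ Z
Ȟ^1 = (15 − 10) − 5 = 0, so Ȟ^1 ≅ 0
Ȟ^2 = (10 − 0) − 10 = 0 plus torsion [2], so Ȟ^2 ≅ Z/2

Ȟ^0 ≅ Z,  Ȟ^1 ≅ 0,  Ȟ^2 ≅ Z/2


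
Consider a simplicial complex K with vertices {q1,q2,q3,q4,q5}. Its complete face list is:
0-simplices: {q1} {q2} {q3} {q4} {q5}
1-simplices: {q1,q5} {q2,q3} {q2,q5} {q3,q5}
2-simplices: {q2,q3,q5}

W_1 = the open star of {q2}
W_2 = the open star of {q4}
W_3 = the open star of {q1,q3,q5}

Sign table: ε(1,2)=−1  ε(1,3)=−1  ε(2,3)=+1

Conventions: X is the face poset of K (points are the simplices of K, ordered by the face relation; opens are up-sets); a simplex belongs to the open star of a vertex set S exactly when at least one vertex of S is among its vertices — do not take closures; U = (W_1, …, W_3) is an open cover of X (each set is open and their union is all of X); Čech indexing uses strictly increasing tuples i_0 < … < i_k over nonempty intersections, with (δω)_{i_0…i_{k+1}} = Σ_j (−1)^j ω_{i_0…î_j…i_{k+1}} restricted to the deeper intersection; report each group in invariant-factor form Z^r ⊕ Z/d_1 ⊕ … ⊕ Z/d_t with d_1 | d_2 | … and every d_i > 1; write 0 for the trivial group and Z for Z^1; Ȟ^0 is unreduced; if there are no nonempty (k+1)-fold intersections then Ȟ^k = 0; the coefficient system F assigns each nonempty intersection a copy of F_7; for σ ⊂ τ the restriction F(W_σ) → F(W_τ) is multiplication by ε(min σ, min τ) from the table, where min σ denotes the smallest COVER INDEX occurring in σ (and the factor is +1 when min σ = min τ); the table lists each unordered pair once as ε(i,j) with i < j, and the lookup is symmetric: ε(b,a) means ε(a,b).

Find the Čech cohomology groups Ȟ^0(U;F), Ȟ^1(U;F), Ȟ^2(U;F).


Ȟ^0(U;F) ≅ Z/7 ⊕ Z/7, Ȟ^1(U;F) ≅ 0, Ȟ^2(U;F) ≅ 0

nonempty overlaps:
  W1={{q2},{q2,q3},{q2,q5},{q2,q3,q5}} W2={{q4}} W3={{q1},{q3},{q5},{q1,q5},{q2,q3},{q2,q5},{q3,q5},{q2,q3,q5}}
  W13={{q2,q3},{q2,q5},{q2,q3,q5}}
C dims 3,1; δ0: rk_F7 1
degree 0: 3−1−0 = 2 → Ȟ^0 ≅ Z/7 ⊕ Z/7
degree 1: 1−0−1 = 0 → Ȟ^1 ≅ 0
degree 2: 0−0−0 = 0 → Ȟ^2 ≅ 0


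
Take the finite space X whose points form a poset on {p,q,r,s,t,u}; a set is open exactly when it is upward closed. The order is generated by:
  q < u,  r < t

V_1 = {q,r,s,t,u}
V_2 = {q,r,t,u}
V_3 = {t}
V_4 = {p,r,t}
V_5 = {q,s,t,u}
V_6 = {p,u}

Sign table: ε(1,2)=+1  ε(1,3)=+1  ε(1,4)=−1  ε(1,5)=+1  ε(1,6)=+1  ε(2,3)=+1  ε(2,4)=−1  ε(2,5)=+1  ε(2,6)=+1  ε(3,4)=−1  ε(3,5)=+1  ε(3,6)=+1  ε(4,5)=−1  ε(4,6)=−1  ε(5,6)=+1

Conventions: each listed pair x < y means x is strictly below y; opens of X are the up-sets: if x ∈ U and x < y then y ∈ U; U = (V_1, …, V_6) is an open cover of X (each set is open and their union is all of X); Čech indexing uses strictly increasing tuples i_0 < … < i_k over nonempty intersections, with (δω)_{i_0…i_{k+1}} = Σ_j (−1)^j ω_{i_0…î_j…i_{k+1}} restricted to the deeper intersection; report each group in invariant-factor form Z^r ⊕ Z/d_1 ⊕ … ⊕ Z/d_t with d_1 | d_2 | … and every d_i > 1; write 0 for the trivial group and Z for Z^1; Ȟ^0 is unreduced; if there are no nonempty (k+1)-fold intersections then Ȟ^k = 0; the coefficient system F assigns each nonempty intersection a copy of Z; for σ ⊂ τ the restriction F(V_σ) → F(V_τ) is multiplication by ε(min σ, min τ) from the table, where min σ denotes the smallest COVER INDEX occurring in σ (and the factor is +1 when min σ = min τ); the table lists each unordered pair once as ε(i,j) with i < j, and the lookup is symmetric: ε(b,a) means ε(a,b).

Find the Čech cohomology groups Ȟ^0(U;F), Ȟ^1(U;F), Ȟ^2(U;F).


nerve of the cover:
  V12={q,r,t,u} V13={t} V14={r,t} V15={q,s,t,u} V16={u} V23={t} V24={r,t} V25={q,t,u} V26={u} V34={t} V35={t} V45={t} V46={p} V56={u}
  V123={t} V124={r,t} V125={q,t,u} V126={u} V134={t} V135={t} V145={t} V156={u} V234={t} V235={t} V245={t} V256={u} V345={t}
  V1234={t} V1235={t} V1245={t} V1256={u} V1345={t} V2345={t}
  V12345={t}
C dims 6,14,13,6; δ0: rk 5, SNF 1^5; δ1: rk 8, SNF 1^8; δ2: rk 5, SNF 1^5
Ȟ^0 = (6 − 5) − 0 = 1, so Ȟ^0 ≅ Z
Ȟ^1 = (14 − 8) − 5 = 1, so Ȟ^1 ≅ Z
Ȟ^2 = (13 − 5) − 8 = 0, so Ȟ^2 ≅ 0

Ȟ^0(U;F) ≅ Z, Ȟ^1(U;F) ≅ Z and Ȟ^2(U;F) ≅ 0


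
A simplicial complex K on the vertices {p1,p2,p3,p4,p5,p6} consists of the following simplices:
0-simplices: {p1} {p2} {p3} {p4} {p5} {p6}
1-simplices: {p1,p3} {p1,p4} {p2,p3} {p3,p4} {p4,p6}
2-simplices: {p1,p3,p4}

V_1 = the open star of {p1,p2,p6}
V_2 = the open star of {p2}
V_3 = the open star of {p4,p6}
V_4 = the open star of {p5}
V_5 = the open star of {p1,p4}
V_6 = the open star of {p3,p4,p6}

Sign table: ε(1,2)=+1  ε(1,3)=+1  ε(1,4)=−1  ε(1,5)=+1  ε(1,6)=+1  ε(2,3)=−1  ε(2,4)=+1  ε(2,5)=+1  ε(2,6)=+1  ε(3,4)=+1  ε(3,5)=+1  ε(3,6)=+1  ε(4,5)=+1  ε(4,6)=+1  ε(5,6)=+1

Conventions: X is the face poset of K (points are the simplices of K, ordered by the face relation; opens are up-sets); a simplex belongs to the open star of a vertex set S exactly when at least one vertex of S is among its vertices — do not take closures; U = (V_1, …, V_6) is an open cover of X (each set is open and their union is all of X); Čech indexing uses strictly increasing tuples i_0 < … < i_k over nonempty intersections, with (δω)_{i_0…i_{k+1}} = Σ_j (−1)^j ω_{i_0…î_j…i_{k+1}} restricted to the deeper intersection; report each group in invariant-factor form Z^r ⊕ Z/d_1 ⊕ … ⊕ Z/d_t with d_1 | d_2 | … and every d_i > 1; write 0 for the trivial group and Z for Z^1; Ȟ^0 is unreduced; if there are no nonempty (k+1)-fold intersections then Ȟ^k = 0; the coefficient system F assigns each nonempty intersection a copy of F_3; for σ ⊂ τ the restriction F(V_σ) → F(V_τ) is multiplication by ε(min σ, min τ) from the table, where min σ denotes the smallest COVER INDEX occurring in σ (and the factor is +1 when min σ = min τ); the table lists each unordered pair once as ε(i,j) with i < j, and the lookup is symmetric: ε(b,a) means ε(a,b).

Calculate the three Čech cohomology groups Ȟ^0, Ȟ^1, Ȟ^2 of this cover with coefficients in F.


cover nerve:
  V1={{p1},{p2},{p6},{p1,p3},{p1,p4},{p2,p3},{p4,p6},{p1,p3,p4}} V2={{p2},{p2,p3}} V3={{p4},{p6},{p1,p4},{p3,p4},{p4,p6},{p1,p3,p4}} V4={{p5}} V5={{p1},{p4},{p1,p3},{p1,p4},{p3,p4},{p4,p6},{p1,p3,p4}} V6={{p3},{p4},{p6},{p1,p3},{p1,p4},{p2,p3},{p3,p4},{p4,p6},{p1,p3,p4}}
  V12={{p2},{p2,p3}} V13={{p6},{p1,p4},{p4,p6},{p1,p3,p4}} V15={{p1},{p1,p3},{p1,p4},{p4,p6},{p1,p3,p4}} V16={{p6},{p1,p3},{p1,p4},{p2,p3},{p4,p6},{p1,p3,p4}} V26={{p2,p3}} V35={{p4},{p1,p4},{p3,p4},{p4,p6},{p1,p3,p4}} V36={{p4},{p6},{p1,p4},{p3,p4},{p4,p6},{p1,p3,p4}} V56={{p4},{p1,p3},{p1,p4},{p3,p4},{p4,p6},{p1,p3,p4}}
  V126={{p2,p3}} V135={{p1,p4},{p4,p6},{p1,p3,p4}} V136={{p6},{p1,p4},{p4,p6},{p1,p3,p4}} V156={{p1,p3},{p1,p4},{p4,p6},{p1,p3,p4}} V356={{p4},{p1,p4},{p3,p4},{p4,p6},{p1,p3,p4}}
  V1356={{p1,p4},{p4,p6},{p1,p3,p4}}
C dims 6,8,5,1; δ0: rk_F3 4; δ1: rk_F3 4; δ2: rk_F3 1
Ȟ^0: (6−4)−0=2 ⇒ Z/3 ⊕ Z/3
Ȟ^1: (8−4)−4=0 ⇒ 0
Ȟ^2: (5−1)−4=0 ⇒ 0

Ȟ^0 = Z/3 ⊕ Z/3, Ȟ^1 = 0, Ȟ^2 = 0


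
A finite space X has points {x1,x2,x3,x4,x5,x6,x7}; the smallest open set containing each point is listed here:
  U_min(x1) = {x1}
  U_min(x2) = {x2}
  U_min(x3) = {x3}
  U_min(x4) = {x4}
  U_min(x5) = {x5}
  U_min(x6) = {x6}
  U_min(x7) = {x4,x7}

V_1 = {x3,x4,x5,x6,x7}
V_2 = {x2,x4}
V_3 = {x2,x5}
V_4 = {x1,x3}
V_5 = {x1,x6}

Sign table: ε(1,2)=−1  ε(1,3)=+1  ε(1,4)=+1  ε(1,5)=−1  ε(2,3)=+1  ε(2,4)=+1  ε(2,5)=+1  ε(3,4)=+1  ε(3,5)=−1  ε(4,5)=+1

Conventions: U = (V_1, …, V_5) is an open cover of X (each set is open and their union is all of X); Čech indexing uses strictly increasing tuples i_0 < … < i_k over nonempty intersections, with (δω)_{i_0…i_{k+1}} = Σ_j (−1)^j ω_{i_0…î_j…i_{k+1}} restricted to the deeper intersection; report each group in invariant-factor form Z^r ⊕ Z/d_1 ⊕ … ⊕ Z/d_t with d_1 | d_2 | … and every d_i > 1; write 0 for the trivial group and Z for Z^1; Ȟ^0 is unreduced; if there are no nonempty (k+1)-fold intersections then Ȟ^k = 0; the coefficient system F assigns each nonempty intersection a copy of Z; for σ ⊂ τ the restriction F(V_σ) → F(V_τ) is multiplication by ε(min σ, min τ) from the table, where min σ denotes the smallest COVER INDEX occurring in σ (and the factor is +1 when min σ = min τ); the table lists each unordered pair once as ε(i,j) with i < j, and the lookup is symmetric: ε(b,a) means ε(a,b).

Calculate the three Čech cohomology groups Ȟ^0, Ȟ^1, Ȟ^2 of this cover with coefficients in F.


Ȟ^0(U;F) ≅ 0, Ȟ^1(U;F) ≅ Z ⊕ Z/2 and Ȟ^2(U;F) ≅ 0

nonempty overlaps:
  V12={x4} V13={x5} V14={x3} V15={x6} V23={x2} V45={x1}
C dims 5,6; δ0: rk 5, SNF 1^4·2
degree 0: 5−5−0 = 0 → Ȟ^0 ≅ 0
degree 1: 6−0−5 = 1 plus torsion [2] → Ȟ^1 ≅ Z ⊕ Z/2
degree 2: 0−0−0 = 0 → Ȟ^2 ≅ 0


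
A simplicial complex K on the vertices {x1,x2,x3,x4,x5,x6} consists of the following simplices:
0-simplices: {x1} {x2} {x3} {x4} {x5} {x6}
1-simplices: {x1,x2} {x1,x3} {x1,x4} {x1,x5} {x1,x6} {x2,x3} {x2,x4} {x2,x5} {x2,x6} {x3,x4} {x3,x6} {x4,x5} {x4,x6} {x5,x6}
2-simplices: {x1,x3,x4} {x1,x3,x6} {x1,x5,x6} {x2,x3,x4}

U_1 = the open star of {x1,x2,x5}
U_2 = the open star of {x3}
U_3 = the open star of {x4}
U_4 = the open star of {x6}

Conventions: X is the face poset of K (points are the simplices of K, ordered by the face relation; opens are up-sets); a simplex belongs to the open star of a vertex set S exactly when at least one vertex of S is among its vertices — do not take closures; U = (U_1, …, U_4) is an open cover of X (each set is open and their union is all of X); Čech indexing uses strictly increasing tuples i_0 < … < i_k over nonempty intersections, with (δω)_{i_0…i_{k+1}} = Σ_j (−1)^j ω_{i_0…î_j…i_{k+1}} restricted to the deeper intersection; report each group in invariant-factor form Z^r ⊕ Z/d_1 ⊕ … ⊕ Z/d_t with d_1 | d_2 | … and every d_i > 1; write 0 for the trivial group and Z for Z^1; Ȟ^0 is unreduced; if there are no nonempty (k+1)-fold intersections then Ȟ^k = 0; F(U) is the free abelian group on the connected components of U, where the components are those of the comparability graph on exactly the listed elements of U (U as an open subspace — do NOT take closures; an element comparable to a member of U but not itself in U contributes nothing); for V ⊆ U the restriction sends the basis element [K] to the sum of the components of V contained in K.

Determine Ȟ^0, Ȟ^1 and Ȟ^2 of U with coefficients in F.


Ȟ^0 ≅ Z,  Ȟ^1 ≅ Z^4,  Ȟ^2 ≅ 0

nerve of the cover:
  U1={{x1},{x2},{x5},{x1,x2},{x1,x3},{x1,x4},{x1,x5},{x1,x6},{x2,x3},{x2,x4},{x2,x5},{x2,x6},{x4,x5},{x5,x6},{x1,x3,x4},{x1,x3,x6},{x1,x5,x6},{x2,x3,x4}} U2={{x3},{x1,x3},{x2,x3},{x3,x4},{x3,x6},{x1,x3,x4},{x1,x3,x6},{x2,x3,x4}} U3={{x4},{x1,x4},{x2,x4},{x3,x4},{x4,x5},{x4,x6},{x1,x3,x4},{x2,x3,x4}} U4={{x6},{x1,x6},{x2,x6},{x3,x6},{x4,x6},{x5,x6},{x1,x3,x6},{x1,x5,x6}}
  U12={{x1,x3},{x2,x3},{x1,x3,x4},{x1,x3,x6},{x2,x3,x4}} U13={{x1,x4},{x2,x4},{x4,x5},{x1,x3,x4},{x2,x3,x4}} U14={{x1,x6},{x2,x6},{x5,x6},{x1,x3,x6},{x1,x5,x6}} U23={{x3,x4},{x1,x3,x4},{x2,x3,x4}} U24={{x3,x6},{x1,x3,x6}} U34={{x4,x6}}
  U123={{x1,x3,x4},{x2,x3,x4}} U124={{x1,x3,x6}}
components per intersection:
  U1: {{x1},{x2},{x5},{x1,x2},{x1,x3},{x1,x4},{x1,x5},{x1,x6},{x2,x3},{x2,x4},{x2,x5},{x2,x6},{x4,x5},{x5,x6},{x1,x3,x4},{x1,x3,x6},{x1,x5,x6},{x2,x3,x4}}
  U2: {{x3},{x1,x3},{x2,x3},{x3,x4},{x3,x6},{x1,x3,x4},{x1,x3,x6},{x2,x3,x4}}
  U3: {{x4},{x1,x4},{x2,x4},{x3,x4},{x4,x5},{x4,x6},{x1,x3,x4},{x2,x3,x4}}
  U4: {{x6},{x1,x6},{x2,x6},{x3,x6},{x4,x6},{x5,x6},{x1,x3,x6},{x1,x5,x6}}
  U12: {{x1,x3},{x1,x3,x4},{x1,x3,x6}} {{x2,x3},{x2,x3,x4}}
  U13: {{x1,x4},{x1,x3,x4}} {{x2,x4},{x2,x3,x4}} {{x4,x5}}
  U14: {{x1,x6},{x5,x6},{x1,x3,x6},{x1,x5,x6}} {{x2,x6}}
  U23: {{x3,x4},{x1,x3,x4},{x2,x3,x4}}
  U24: {{x3,x6},{x1,x3,x6}}
  U34: {{x4,x6}}
  U123: {{x1,x3,x4}} {{x2,x3,x4}}
  U124: {{x1,x3,x6}}
C dims 4,10,3; δ0: rk 3, SNF 1^3; δ1: rk 3, SNF 1^3
Ȟ^0 = (4 − 3) − 0 = 1, so Ȟ^0 ≅ Z
Ȟ^1 = (10 − 3) − 3 = 4, so Ȟ^1 ≅ Z^4
Ȟ^2 = (3 − 0) − 3 = 0, so Ȟ^2 ≅ 0


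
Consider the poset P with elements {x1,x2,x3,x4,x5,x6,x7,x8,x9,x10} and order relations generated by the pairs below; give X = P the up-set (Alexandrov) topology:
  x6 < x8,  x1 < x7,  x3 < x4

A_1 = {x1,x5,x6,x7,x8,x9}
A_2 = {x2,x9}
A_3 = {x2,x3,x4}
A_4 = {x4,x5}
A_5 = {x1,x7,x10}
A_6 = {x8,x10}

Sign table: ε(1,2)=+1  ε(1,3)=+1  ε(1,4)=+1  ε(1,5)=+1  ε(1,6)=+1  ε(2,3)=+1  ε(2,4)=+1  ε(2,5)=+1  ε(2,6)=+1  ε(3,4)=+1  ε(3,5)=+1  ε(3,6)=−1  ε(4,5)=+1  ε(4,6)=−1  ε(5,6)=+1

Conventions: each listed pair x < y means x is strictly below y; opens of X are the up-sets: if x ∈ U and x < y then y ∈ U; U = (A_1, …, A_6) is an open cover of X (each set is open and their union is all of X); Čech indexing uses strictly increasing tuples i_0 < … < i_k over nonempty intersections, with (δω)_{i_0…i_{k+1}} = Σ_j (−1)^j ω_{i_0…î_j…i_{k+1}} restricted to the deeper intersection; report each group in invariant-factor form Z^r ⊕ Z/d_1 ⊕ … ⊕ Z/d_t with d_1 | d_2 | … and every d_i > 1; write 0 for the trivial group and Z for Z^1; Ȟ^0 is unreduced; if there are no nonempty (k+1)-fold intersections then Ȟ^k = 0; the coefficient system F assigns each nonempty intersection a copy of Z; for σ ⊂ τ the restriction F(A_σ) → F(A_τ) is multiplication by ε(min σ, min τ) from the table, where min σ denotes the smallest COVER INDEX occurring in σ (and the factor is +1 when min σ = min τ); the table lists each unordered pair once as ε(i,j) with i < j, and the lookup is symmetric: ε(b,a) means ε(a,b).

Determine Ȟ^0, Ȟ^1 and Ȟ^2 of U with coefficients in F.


Ȟ^0(U;F) ≅ Z,  Ȟ^1(U;F) ≅ Z^2,  Ȟ^2(U;F) ≅ 0

nerve simplices:
  A12={x9} A14={x5} A15={x1,x7} A16={x8} A23={x2} A34={x4} A56={x10}
C dims 6,7; δ0: rk 5, SNF 1^5
degree 0: 6−5−0 = 1 → Ȟ^0 ≅ Z
degree 1: 7−0−5 = 2 → Ȟ^1 ≅ Z^2
degree 2: 0−0−0 = 0 → Ȟ^2 ≅ 0


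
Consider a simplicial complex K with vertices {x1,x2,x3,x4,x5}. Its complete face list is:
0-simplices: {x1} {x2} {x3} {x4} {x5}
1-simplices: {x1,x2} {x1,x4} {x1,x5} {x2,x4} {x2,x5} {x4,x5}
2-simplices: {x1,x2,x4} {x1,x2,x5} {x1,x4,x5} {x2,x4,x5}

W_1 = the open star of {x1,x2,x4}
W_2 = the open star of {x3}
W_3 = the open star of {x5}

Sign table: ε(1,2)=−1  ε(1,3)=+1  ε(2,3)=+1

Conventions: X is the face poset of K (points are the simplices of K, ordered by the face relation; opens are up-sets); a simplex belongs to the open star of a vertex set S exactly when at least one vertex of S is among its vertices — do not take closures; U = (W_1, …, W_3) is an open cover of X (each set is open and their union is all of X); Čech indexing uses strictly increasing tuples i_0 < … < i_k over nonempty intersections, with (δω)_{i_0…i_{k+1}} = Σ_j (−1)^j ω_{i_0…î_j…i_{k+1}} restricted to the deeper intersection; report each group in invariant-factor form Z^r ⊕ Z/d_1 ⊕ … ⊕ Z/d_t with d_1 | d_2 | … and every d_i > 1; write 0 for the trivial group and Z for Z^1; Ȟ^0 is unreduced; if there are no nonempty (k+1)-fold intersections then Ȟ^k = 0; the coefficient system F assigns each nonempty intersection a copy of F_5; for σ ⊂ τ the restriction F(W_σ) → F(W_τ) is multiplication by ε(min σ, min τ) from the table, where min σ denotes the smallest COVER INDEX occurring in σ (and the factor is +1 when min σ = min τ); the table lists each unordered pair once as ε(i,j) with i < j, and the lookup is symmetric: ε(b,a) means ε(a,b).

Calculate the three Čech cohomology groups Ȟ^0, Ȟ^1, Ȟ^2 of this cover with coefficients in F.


nerve simplices:
  W1={{x1},{x2},{x4},{x1,x2},{x1,x4},{x1,x5},{x2,x4},{x2,x5},{x4,x5},{x1,x2,x4},{x1,x2,x5},{x1,x4,x5},{x2,x4,x5}} W2={{x3}} W3={{x5},{x1,x5},{x2,x5},{x4,x5},{x1,x2,x5},{x1,x4,x5},{x2,x4,x5}}
  W13={{x1,x5},{x2,x5},{x4,x5},{x1,x2,x5},{x1,x4,x5},{x2,x4,x5}}
C dims 3,1; δ0: rk_F5 1
degree 0: 3−1−0 = 2 → Ȟ^0 ≅ Z/5 ⊕ Z/5
degree 1: 1−0−1 = 0 → Ȟ^1 ≅ 0
degree 2: 0−0−0 = 0 → Ȟ^2 ≅ 0

Ȟ^0(U;F) ≅ Z/5 ⊕ Z/5; Ȟ^1(U;F) ≅ 0; Ȟ^2(U;F) ≅ 0


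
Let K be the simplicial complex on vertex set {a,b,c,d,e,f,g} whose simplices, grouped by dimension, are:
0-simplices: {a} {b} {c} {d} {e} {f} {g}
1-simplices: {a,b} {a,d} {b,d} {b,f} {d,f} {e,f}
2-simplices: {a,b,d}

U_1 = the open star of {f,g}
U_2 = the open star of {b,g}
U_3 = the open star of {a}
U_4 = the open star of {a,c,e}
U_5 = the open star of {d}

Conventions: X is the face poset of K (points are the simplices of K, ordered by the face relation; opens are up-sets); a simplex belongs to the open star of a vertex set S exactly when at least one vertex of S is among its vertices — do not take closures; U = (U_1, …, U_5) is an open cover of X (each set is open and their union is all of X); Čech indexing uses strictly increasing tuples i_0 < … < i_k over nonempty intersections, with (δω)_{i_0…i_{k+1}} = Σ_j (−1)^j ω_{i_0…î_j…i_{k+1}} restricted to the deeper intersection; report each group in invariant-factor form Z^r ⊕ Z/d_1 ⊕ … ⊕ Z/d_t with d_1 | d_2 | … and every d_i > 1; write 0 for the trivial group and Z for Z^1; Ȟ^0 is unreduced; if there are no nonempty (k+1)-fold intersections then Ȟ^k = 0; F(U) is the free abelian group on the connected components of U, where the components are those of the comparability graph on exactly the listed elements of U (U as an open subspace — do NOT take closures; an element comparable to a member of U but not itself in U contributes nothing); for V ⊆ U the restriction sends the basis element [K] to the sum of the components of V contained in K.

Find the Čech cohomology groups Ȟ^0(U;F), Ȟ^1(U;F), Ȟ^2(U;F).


nonempty intersections:
  U1={{f},{g},{b,f},{d,f},{e,f}} U2={{b},{g},{a,b},{b,d},{b,f},{a,b,d}} U3={{a},{a,b},{a,d},{a,b,d}} U4={{a},{c},{e},{a,b},{a,d},{e,f},{a,b,d}} U5={{d},{a,d},{b,d},{d,f},{a,b,d}}
  U12={{g},{b,f}} U14={{e,f}} U15={{d,f}} U23={{a,b},{a,b,d}} U24={{a,b},{a,b,d}} U25={{b,d},{a,b,d}} U34={{a},{a,b},{a,d},{a,b,d}} U35={{a,d},{a,b,d}} U45={{a,d},{a,b,d}}
  U234={{a,b},{a,b,d}} U235={{a,b,d}} U245={{a,b,d}} U345={{a,d},{a,b,d}}
  U2345={{a,b,d}}
components per intersection:
  U1: {{f},{b,f},{d,f},{e,f}} {{g}}
  U2: {{b},{a,b},{b,d},{b,f},{a,b,d}} {{g}}
  U3: {{a},{a,b},{a,d},{a,b,d}}
  U4: {{a},{a,b},{a,d},{a,b,d}} {{c}} {{e},{e,f}}
  U5: {{d},{a,d},{b,d},{d,f},{a,b,d}}
  U12: {{g}} {{b,f}}
  U14: {{e,f}}
  U15: {{d,f}}
  U23: {{a,b},{a,b,d}}
  U24: {{a,b},{a,b,d}}
  U25: {{b,d},{a,b,d}}
  U34: {{a},{a,b},{a,d},{a,b,d}}
  U35: {{a,d},{a,b,d}}
  U45: {{a,d},{a,b,d}}
  U234: {{a,b},{a,b,d}}
  U235: {{a,b,d}}
  U245: {{a,b,d}}
  U345: {{a,d},{a,b,d}}
  U2345: {{a,b,d}}
C dims 9,10,4,1; δ0: rk 6, SNF 1^6; δ1: rk 3, SNF 1^3; δ2: rk 1, SNF 1^1
Ȟ^0: (9−6)−0=3 ⇒ Z^3
Ȟ^1: (10−3)−6=1 ⇒ Z
Ȟ^2: (4−1)−3=0 ⇒ 0

Ȟ^0 = Z^3, Ȟ^1 = Z, Ȟ^2 = 0


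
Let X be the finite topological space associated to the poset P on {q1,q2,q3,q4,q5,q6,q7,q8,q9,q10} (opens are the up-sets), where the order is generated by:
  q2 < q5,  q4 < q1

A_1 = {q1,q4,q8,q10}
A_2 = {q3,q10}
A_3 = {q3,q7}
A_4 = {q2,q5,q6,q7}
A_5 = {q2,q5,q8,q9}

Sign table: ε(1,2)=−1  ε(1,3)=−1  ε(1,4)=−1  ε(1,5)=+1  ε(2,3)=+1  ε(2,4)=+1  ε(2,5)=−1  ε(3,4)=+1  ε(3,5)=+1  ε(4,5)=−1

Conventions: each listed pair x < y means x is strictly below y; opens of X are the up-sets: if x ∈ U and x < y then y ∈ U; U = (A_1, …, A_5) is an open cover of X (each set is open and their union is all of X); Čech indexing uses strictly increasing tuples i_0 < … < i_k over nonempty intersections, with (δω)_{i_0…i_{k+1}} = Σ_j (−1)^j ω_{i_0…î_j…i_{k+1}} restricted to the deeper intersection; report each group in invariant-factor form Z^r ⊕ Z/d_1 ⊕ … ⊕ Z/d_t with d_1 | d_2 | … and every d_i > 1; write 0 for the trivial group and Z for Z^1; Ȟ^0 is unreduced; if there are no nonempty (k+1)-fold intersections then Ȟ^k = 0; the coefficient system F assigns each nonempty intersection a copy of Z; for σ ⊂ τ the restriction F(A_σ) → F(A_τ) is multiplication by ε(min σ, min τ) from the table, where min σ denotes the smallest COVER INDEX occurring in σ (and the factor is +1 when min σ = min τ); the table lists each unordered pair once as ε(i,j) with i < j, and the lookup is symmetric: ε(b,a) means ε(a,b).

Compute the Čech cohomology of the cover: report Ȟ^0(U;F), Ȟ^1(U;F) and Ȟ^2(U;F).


Ȟ^0 ≅ Z, Ȟ^1 ≅ Z, Ȟ^2 ≅ 0

nonempty overlaps:
  A12={q10} A15={q8} A23={q3} A34={q7} A45={q2,q5}
C dims 5,5; δ0: rk 4, SNF 1^4
degree 0: 5−4−0 = 1 → Ȟ^0 ≅ Z
degree 1: 5−0−4 = 1 → Ȟ^1 ≅ Z
degree 2: 0−0−0 = 0 → Ȟ^2 ≅ 0


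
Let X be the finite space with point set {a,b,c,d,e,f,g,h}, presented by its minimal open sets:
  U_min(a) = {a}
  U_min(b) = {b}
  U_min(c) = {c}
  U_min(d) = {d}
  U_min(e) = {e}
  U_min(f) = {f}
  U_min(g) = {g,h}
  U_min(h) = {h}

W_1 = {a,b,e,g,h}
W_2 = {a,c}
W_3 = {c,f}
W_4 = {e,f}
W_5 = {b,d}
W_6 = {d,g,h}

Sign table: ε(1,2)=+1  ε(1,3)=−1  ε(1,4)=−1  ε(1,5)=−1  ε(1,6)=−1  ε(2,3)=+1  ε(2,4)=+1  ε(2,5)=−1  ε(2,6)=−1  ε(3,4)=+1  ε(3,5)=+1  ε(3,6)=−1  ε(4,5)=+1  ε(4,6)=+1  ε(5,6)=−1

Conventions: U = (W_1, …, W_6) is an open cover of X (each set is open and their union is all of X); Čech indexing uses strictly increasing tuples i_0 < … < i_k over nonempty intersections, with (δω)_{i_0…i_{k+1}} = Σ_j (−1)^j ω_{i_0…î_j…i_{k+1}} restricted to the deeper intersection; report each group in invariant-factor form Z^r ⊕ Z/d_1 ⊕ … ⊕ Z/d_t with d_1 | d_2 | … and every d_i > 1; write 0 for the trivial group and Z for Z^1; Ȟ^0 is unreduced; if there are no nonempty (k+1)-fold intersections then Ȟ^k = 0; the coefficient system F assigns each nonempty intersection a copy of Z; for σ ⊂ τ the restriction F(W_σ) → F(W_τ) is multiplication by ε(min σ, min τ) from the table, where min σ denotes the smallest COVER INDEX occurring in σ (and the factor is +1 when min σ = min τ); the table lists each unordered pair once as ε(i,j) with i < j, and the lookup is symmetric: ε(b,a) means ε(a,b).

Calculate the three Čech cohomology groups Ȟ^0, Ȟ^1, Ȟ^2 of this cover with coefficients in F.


Ȟ^0 ≅ 0, Ȟ^1 ≅ Z ⊕ Z/2 and Ȟ^2 ≅ 0

nonempty overlaps:
  W12={a} W14={e} W15={b} W16={g,h} W23={c} W34={f} W56={d}
C dims 6,7; δ0: rk 6, SNF 1^5·2
degree 0: 6−6−0 = 0 → Ȟ^0 ≅ 0
degree 1: 7−0−6 = 1 plus torsion [2] → Ȟ^1 ≅ Z ⊕ Z/2
degree 2: 0−0−0 = 0 → Ȟ^2 ≅ 0


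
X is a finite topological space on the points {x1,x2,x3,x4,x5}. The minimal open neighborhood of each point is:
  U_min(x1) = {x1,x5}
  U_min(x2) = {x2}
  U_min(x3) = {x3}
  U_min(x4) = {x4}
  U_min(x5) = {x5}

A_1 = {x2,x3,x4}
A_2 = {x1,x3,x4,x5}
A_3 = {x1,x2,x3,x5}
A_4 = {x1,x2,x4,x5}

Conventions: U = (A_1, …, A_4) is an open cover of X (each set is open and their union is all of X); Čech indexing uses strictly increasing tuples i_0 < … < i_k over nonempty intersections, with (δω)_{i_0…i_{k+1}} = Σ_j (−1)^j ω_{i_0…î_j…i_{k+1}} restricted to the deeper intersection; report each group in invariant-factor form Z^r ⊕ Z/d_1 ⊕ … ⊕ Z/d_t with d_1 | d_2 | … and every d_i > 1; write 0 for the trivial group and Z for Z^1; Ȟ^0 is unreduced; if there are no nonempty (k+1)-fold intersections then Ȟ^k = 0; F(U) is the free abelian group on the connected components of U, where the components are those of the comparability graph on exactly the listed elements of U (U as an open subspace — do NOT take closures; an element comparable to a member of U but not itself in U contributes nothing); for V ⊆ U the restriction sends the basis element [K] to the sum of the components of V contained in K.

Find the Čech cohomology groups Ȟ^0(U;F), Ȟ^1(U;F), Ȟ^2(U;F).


Ȟ^0 = Z^4,  Ȟ^1 = 0,  Ȟ^2 = 0

nonempty intersections:
  A12={x3,x4} A13={x2,x3} A14={x2,x4} A23={x1,x3,x5} A24={x1,x4,x5} A34={x1,x2,x5}
  A123={x3} A124={x4} A134={x2} A234={x1,x5}
components per intersection:
  A1: {x2} {x3} {x4}
  A2: {x1,x5} {x3} {x4}
  A3: {x1,x5} {x2} {x3}
  A4: {x1,x5} {x2} {x4}
  A12: {x3} {x4}
  A13: {x2} {x3}
  A14: {x2} {x4}
  A23: {x1,x5} {x3}
  A24: {x1,x5} {x4}
  A34: {x1,x5} {x2}
  A123: {x3}
  A124: {x4}
  A134: {x2}
  A234: {x1,x5}
C dims 12,12,4; δ0: rk 8, SNF 1^8; δ1: rk 4, SNF 1^4
Ȟ^0: (12−8)−0=4 ⇒ Z^4
Ȟ^1: (12−4)−8=0 ⇒ 0
Ȟ^2: (4−0)−4=0 ⇒ 0


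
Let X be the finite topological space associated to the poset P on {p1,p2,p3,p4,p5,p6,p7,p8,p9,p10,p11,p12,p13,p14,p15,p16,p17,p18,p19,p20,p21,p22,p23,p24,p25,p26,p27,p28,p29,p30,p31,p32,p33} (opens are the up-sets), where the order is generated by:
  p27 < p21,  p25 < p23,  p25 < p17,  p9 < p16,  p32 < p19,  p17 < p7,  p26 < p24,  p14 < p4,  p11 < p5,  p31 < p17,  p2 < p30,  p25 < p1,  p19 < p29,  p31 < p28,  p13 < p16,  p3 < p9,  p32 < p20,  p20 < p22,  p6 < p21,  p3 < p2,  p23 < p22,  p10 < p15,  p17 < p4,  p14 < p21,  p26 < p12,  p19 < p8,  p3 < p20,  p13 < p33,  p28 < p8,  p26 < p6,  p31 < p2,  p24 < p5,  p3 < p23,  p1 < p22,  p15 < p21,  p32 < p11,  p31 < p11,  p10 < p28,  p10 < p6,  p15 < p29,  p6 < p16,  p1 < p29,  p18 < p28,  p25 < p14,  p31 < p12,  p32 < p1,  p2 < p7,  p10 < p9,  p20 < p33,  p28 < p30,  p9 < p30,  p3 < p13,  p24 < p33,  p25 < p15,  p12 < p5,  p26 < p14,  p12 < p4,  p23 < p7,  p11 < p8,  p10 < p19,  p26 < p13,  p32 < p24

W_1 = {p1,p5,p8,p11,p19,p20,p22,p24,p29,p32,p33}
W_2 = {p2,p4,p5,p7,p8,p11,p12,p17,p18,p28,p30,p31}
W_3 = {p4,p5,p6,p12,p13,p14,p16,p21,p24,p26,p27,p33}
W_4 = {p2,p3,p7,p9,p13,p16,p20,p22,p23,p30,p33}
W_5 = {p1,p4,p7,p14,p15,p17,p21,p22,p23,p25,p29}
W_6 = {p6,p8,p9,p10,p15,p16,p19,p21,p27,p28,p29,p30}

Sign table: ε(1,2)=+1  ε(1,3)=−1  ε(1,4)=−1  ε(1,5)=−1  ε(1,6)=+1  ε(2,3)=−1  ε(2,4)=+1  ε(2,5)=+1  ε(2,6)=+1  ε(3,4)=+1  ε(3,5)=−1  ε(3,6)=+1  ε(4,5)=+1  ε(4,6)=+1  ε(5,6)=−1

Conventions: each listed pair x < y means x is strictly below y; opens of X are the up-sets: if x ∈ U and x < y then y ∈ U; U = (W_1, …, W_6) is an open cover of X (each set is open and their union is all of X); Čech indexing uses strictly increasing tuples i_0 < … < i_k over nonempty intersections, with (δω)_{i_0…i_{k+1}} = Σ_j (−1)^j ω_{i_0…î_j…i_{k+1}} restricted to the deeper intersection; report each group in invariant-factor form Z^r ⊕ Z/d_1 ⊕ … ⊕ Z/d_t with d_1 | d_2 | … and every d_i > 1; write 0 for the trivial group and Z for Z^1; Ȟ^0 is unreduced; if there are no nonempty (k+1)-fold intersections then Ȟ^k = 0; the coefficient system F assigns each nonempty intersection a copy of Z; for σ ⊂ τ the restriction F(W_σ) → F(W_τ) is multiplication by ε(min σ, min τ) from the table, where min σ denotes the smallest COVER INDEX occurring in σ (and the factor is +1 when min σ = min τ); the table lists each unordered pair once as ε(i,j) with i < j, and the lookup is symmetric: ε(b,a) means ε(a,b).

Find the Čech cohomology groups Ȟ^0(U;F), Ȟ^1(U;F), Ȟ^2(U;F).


Ȟ^0 ≅ 0, Ȟ^1 ≅ Z/2 and Ȟ^2 ≅ Z

nonempty overlaps:
  W12={p5,p8,p11} W13={p5,p24,p33} W14={p20,p22,p33} W15={p1,p22,p29} W16={p8,p19,p29} W23={p4,p5,p12} W24={p2,p7,p30} W25={p4,p7,p17} W26={p8,p28,p30} W34={p13,p16,p33} W35={p4,p14,p21} W36={p6,p16,p21,p27} W45={p7,p22,p23} W46={p9,p16,p30} W56={p15,p21,p29}
  W123={p5} W126={p8} W134={p33} W145={p22} W156={p29} W235={p4} W245={p7} W246={p30} W346={p16} W356={p21}
C dims 6,15,10; δ0: rk 6, SNF 1^5·2; δ1: rk 9, SNF 1^9
degree 0: 6−6−0 = 0 → Ȟ^0 ≅ 0
degree 1: 15−9−6 = 0 plus torsion [2] → Ȟ^1 ≅ Z/2
degree 2: 10−0−9 = 1 → Ȟ^2 ≅ Z


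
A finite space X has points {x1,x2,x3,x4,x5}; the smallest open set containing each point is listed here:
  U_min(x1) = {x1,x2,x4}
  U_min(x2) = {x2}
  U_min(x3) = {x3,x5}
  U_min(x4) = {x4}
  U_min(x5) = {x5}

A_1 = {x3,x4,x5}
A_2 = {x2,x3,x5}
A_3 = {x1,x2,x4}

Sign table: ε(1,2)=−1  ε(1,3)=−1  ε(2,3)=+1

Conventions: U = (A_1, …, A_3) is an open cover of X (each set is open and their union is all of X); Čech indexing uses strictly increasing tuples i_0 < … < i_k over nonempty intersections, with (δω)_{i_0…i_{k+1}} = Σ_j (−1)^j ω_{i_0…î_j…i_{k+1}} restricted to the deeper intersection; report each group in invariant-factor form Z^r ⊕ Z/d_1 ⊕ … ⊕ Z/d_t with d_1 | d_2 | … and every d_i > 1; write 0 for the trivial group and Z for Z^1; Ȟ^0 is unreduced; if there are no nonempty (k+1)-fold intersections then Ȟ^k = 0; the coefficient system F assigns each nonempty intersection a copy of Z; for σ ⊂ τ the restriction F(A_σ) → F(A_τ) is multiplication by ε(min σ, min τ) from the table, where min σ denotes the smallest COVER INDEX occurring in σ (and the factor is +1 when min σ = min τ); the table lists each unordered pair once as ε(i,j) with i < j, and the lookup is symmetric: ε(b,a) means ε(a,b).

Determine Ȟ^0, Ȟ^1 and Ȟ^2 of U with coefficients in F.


intersection data:
  A12={x3,x5} A13={x4} A23={x2}
C dims 3,3; δ0: rk 2, SNF 1^2
Ȟ^0 = (3 − 2) − 0 = 1, so Ȟ^0 ≅ Z
Ȟ^1 = (3 − 0) − 2 = 1, so Ȟ^1 ≅ Z
Ȟ^2 = (0 − 0) − 0 = 0, so Ȟ^2 ≅ 0

Ȟ^0 ≅ Z; Ȟ^1 ≅ Z; Ȟ^2 ≅ 0


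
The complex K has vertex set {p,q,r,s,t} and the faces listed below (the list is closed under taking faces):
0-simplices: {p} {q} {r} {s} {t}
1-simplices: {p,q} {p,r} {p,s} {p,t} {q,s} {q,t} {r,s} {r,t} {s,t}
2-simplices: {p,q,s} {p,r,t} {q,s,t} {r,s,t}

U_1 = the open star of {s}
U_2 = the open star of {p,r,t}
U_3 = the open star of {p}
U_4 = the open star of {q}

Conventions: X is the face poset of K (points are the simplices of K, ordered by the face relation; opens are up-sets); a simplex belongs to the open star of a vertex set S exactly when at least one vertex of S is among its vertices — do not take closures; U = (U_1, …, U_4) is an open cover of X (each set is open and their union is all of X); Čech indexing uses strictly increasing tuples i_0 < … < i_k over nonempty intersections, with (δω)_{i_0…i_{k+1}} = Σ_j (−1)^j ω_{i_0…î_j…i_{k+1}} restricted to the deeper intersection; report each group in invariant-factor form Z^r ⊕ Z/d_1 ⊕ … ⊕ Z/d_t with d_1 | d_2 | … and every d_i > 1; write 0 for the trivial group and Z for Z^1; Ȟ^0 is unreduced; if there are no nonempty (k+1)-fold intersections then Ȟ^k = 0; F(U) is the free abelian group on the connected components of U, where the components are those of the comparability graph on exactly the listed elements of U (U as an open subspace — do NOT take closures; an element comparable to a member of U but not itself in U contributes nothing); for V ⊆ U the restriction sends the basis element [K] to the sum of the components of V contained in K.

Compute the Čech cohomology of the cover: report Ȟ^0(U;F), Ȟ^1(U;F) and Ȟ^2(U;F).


cover nerve:
  U1={{s},{p,s},{q,s},{r,s},{s,t},{p,q,s},{q,s,t},{r,s,t}} U2={{p},{r},{t},{p,q},{p,r},{p,s},{p,t},{q,t},{r,s},{r,t},{s,t},{p,q,s},{p,r,t},{q,s,t},{r,s,t}} U3={{p},{p,q},{p,r},{p,s},{p,t},{p,q,s},{p,r,t}} U4={{q},{p,q},{q,s},{q,t},{p,q,s},{q,s,t}}
  U12={{p,s},{r,s},{s,t},{p,q,s},{q,s,t},{r,s,t}} U13={{p,s},{p,q,s}} U14={{q,s},{p,q,s},{q,s,t}} U23={{p},{p,q},{p,r},{p,s},{p,t},{p,q,s},{p,r,t}} U24={{p,q},{q,t},{p,q,s},{q,s,t}} U34={{p,q},{p,q,s}}
  U123={{p,s},{p,q,s}} U124={{p,q,s},{q,s,t}} U134={{p,q,s}} U234={{p,q},{p,q,s}}
  U1234={{p,q,s}}
components per intersection:
  U1: {{s},{p,s},{q,s},{r,s},{s,t},{p,q,s},{q,s,t},{r,s,t}}
  U2: {{p},{r},{t},{p,q},{p,r},{p,s},{p,t},{q,t},{r,s},{r,t},{s,t},{p,q,s},{p,r,t},{q,s,t},{r,s,t}}
  U3: {{p},{p,q},{p,r},{p,s},{p,t},{p,q,s},{p,r,t}}
  U4: {{q},{p,q},{q,s},{q,t},{p,q,s},{q,s,t}}
  U12: {{p,s},{p,q,s}} {{r,s},{s,t},{q,s,t},{r,s,t}}
  U13: {{p,s},{p,q,s}}
  U14: {{q,s},{p,q,s},{q,s,t}}
  U23: {{p},{p,q},{p,r},{p,s},{p,t},{p,q,s},{p,r,t}}
  U24: {{p,q},{p,q,s}} {{q,t},{q,s,t}}
  U34: {{p,q},{p,q,s}}
  U123: {{p,s},{p,q,s}}
  U124: {{p,q,s}} {{q,s,t}}
  U134: {{p,q,s}}
  U234: {{p,q},{p,q,s}}
  U1234: {{p,q,s}}
C dims 4,8,5,1; δ0: rk 3, SNF 1^3; δ1: rk 4, SNF 1^4; δ2: rk 1, SNF 1^1
Ȟ^0: (4−3)−0=1 ⇒ Z
Ȟ^1: (8−4)−3=1 ⇒ Z
Ȟ^2: (5−1)−4=0 ⇒ 0

Ȟ^0(U;F) ≅ Z; Ȟ^1(U;F) ≅ Z; Ȟ^2(U;F) ≅ 0


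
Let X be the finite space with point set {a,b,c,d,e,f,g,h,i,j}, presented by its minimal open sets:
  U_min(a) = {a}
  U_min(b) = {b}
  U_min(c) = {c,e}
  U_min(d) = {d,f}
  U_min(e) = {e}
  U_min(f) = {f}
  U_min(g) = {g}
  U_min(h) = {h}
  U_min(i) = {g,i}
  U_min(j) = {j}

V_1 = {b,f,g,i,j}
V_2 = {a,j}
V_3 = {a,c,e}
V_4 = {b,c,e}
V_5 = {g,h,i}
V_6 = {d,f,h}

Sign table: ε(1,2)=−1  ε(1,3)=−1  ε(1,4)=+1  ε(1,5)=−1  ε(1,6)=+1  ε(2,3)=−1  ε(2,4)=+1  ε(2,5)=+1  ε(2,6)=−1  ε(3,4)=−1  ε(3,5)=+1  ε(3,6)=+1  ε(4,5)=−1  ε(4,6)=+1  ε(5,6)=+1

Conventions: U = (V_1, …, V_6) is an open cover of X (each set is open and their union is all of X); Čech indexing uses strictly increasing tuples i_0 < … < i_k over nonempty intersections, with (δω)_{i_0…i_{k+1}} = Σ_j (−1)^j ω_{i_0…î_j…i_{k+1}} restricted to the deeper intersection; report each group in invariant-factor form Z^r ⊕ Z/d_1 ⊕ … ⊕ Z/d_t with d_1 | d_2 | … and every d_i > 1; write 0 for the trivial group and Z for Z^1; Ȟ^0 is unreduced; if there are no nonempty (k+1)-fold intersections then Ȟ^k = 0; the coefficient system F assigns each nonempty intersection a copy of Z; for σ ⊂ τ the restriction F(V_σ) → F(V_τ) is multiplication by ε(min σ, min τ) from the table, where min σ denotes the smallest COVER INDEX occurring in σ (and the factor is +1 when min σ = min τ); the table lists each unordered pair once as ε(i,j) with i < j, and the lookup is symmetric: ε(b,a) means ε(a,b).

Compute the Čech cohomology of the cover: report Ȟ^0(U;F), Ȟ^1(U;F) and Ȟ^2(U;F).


Ȟ^0(U;F) ≅ 0, Ȟ^1(U;F) ≅ Z ⊕ Z/2, Ȟ^2(U;F) ≅ 0

nerve of the cover:
  V12={j} V14={b} V15={g,i} V16={f} V23={a} V34={c,e} V56={h}
C dims 6,7; δ0: rk 6, SNF 1^5·2
Ȟ^0 = (6 − 6) − 0 = 0, so Ȟ^0 ≅ 0
Ȟ^1 = (7 − 0) − 6 = 1 plus torsion [2], so Ȟ^1 ≅ Z ⊕ Z/2
Ȟ^2 = (0 − 0) − 0 = 0, so Ȟ^2 ≅ 0


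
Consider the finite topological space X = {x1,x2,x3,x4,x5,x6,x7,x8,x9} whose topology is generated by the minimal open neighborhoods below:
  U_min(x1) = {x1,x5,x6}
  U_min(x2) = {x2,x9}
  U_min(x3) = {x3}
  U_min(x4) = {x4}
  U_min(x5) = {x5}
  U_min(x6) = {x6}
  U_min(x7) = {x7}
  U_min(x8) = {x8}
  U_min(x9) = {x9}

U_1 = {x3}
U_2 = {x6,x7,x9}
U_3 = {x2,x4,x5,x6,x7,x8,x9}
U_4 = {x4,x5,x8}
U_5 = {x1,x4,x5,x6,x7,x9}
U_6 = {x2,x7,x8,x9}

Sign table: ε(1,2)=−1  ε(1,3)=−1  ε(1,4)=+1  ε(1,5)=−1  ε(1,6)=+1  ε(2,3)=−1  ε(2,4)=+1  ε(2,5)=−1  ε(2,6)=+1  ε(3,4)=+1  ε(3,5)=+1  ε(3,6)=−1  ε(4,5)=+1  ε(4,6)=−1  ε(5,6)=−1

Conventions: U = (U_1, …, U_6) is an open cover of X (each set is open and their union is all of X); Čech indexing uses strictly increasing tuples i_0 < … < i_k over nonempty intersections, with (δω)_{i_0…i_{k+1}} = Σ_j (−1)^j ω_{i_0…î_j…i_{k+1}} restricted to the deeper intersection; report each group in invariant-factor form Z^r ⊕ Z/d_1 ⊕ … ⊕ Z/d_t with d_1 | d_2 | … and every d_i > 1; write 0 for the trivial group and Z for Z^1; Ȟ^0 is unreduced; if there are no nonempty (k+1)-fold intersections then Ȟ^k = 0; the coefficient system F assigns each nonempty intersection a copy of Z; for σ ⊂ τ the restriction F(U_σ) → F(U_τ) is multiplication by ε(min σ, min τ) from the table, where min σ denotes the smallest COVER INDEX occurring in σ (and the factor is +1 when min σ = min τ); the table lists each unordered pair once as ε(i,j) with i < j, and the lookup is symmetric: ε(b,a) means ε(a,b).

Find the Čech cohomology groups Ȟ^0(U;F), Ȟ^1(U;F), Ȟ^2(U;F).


Ȟ^0 ≅ Z^2, Ȟ^1 ≅ 0 and Ȟ^2 ≅ 0

nonempty intersections:
  U23={x6,x7,x9} U25={x6,x7,x9} U26={x7,x9} U34={x4,x5,x8} U35={x4,x5,x6,x7,x9} U36={x2,x7,x8,x9} U45={x4,x5} U46={x8} U56={x7,x9}
  U235={x6,x7,x9} U236={x7,x9} U256={x7,x9} U345={x4,x5} U346={x8} U356={x7,x9}
  U2356={x7,x9}
C dims 6,9,6,1; δ0: rk 4, SNF 1^4; δ1: rk 5, SNF 1^5; δ2: rk 1, SNF 1^1
Ȟ^0: (6−4)−0=2 ⇒ Z^2
Ȟ^1: (9−5)−4=0 ⇒ 0
Ȟ^2: (6−1)−5=0 ⇒ 0


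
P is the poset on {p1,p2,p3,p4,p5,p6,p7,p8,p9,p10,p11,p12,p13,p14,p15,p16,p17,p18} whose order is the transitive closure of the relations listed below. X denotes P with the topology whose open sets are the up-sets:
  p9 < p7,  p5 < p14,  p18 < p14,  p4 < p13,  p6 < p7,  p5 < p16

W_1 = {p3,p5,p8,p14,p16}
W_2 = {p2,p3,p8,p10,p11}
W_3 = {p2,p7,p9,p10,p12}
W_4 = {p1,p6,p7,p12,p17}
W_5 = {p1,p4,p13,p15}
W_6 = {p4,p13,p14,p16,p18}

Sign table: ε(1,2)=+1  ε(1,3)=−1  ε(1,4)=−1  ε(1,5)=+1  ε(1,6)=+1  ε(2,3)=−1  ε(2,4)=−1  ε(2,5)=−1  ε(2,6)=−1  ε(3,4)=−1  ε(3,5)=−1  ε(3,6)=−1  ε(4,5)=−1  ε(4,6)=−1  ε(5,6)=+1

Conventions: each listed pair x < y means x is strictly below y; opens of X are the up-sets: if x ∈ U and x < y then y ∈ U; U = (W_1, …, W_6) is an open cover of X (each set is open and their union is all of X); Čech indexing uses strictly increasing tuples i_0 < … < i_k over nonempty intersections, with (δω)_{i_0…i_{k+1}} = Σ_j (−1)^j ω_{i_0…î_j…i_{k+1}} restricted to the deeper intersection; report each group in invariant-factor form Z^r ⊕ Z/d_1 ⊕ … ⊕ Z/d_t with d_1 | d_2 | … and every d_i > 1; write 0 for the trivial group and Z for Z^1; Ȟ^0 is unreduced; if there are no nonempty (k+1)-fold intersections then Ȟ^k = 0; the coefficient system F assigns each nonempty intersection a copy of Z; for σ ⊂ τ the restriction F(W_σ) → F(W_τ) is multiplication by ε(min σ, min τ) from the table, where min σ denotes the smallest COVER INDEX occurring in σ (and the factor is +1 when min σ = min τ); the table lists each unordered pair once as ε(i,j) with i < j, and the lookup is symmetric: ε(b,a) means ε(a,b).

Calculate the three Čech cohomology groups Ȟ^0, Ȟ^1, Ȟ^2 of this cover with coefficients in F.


Ȟ^0 ≅ 0; Ȟ^1 ≅ Z/2; Ȟ^2 ≅ 0

nonempty intersections:
  W12={p3,p8} W16={p14,p16} W23={p2,p10} W34={p7,p12} W45={p1} W56={p4,p13}
C dims 6,6; δ0: rk 6, SNF 1^5·2
Ȟ^0: (6−6)−0=0 ⇒ 0
Ȟ^1: (6−0)−6=0 plus torsion [2] ⇒ Z/2
Ȟ^2: (0−0)−0=0 ⇒ 0
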